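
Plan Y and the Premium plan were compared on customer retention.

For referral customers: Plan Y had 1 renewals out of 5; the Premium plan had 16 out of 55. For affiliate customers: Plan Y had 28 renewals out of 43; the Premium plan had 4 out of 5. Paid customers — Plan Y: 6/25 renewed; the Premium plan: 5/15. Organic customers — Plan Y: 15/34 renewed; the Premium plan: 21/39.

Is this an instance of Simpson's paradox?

Yes

Referral: Plan Y 1/5 = 20.0%, the Premium plan 16/55 = 29.1% → the Premium plan
Affiliate: Plan Y 28/43 = 65.1%, the Premium plan 4/5 = 80.0% → the Premium plan
Paid: Plan Y 6/25 = 24.0%, the Premium plan 5/15 = 33.3% → the Premium plan
Organic: Plan Y 15/34 = 44.1%, the Premium plan 21/39 = 53.8% → the Premium plan
Overall: Plan Y 50/107 = 46.7%, the Premium plan 46/114 = 40.4% → Plan Y
The Premium plan wins each signup group but Plan Y wins overall — the comparison reverses. The Premium plan's customers skew toward referral, which has a lower base rate.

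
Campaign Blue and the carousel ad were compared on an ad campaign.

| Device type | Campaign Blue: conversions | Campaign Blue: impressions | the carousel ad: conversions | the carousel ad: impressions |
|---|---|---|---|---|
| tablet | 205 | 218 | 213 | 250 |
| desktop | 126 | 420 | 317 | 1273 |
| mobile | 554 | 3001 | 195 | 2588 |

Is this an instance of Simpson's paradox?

No

Tablet: Campaign Blue 205/218 = 94.0%, the carousel ad 213/250 = 85.2% → Campaign Blue
Desktop: Campaign Blue 126/420 = 30.0%, the carousel ad 317/1273 = 24.9% → Campaign Blue
Mobile: Campaign Blue 554/3001 = 18.5%, the carousel ad 195/2588 = 7.5% → Campaign Blue
Overall: Campaign Blue 885/3639 = 24.3%, the carousel ad 725/4111 = 17.6% → Campaign Blue
Campaign Blue wins overall and in every device group — no reversal.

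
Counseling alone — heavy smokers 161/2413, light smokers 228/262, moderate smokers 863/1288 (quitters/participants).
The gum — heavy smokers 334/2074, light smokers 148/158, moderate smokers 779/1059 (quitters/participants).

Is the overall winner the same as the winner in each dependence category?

Heavy smokers: counseling alone 161/2413 = 6.7%, the gum 334/2074 = 16.1% → the gum
Light smokers: counseling alone 228/262 = 87.0%, the gum 148/158 = 93.7% → the gum
Moderate smokers: counseling alone 863/1288 = 67.0%, the gum 779/1059 = 73.6% → the gum
Overall: counseling alone 1252/3963 = 31.6%, the gum 1261/3291 = 38.3% → the gum
The gum wins overall and in every dependence group — no reversal.

Yes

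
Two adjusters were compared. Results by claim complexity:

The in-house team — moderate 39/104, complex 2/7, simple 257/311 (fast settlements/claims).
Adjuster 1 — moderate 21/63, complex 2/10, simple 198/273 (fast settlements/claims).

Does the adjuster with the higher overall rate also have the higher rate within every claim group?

Yes

Moderate: the in-house team 39/104 = 37.5%, Adjuster 1 21/63 = 33.3% → the in-house team
Complex: the in-house team 2/7 = 28.6%, Adjuster 1 2/10 = 20.0% → the in-house team
Simple: the in-house team 257/311 = 82.6%, Adjuster 1 198/273 = 72.5% → the in-house team
Overall: the in-house team 298/422 = 70.6%, Adjuster 1 221/346 = 63.9% → the in-house team
The in-house team wins overall and in every claim group — no reversal.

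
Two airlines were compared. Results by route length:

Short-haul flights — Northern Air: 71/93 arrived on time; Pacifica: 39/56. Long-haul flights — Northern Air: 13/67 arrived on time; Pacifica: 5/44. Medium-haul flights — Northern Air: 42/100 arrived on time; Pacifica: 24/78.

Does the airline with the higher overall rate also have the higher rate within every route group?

Short-haul: Northern Air 71/93 = 76.3%, Pacifica 39/56 = 69.6% → Northern Air
Long-haul: Northern Air 13/67 = 19.4%, Pacifica 5/44 = 11.4% → Northern Air
Medium-haul: Northern Air 42/100 = 42.0%, Pacifica 24/78 = 30.8% → Northern Air
Overall: Northern Air 126/260 = 48.5%, Pacifica 68/178 = 38.2% → Northern Air
Northern Air wins overall and in every route group — no reversal.

Yes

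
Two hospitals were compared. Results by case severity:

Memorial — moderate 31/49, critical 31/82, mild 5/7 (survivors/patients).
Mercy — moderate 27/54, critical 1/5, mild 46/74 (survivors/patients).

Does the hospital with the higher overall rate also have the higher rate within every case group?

Moderate: Memorial 31/49 = 63.3%, Mercy 27/54 = 50.0% → Memorial
Critical: Memorial 31/82 = 37.8%, Mercy 1/5 = 20.0% → Memorial
Mild: Memorial 5/7 = 71.4%, Mercy 46/74 = 62.2% → Memorial
Overall: Memorial 67/138 = 48.6%, Mercy 74/133 = 55.6% → Mercy
Memorial wins each case group but Mercy wins overall — the comparison reverses. Memorial's patients skew toward critical, which has a lower base rate.

No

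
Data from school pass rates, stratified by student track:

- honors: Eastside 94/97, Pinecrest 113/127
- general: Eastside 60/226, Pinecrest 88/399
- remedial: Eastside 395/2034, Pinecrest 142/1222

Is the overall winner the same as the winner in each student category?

Honors: Eastside 94/97 = 96.9%, Pinecrest 113/127 = 89.0% → Eastside
General: Eastside 60/226 = 26.5%, Pinecrest 88/399 = 22.1% → Eastside
Remedial: Eastside 395/2034 = 19.4%, Pinecrest 142/1222 = 11.6% → Eastside
Overall: Eastside 549/2357 = 23.3%, Pinecrest 343/1748 = 19.6% → Eastside
Eastside wins overall and in every student group — no reversal.

Yes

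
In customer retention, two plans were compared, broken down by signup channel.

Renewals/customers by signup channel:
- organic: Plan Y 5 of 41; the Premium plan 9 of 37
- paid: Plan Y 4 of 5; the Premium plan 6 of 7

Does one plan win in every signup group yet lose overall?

Organic: Plan Y 5/41 = 12.2%, the Premium plan 9/37 = 24.3% → the Premium plan
Paid: Plan Y 4/5 = 80.0%, the Premium plan 6/7 = 85.7% → the Premium plan
Overall: Plan Y 9/46 = 19.6%, the Premium plan 15/44 = 34.1% → the Premium plan
The Premium plan wins overall and in every signup group — no reversal.

No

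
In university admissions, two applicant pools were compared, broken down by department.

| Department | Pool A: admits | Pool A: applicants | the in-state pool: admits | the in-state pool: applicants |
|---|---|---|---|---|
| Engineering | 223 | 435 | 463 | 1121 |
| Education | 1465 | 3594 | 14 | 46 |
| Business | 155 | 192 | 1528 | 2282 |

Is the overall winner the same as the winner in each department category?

Engineering: Pool A 223/435 = 51.3%, the in-state pool 463/1121 = 41.3% → Pool A
Education: Pool A 1465/3594 = 40.8%, the in-state pool 14/46 = 30.4% → Pool A
Business: Pool A 155/192 = 80.7%, the in-state pool 1528/2282 = 67.0% → Pool A
Overall: Pool A 1843/4221 = 43.7%, the in-state pool 2005/3449 = 58.1% → the in-state pool
Pool A wins each department group but the in-state pool wins overall — the comparison reverses. Pool A's applicants skew toward Education, which has a lower base rate.

No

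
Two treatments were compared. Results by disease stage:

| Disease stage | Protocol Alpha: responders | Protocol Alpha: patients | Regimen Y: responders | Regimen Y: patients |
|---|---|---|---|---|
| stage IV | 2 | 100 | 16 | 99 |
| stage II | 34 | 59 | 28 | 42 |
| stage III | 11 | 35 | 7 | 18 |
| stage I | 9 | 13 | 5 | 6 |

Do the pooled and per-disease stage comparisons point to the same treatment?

Yes

Stage IV: Protocol Alpha 2/100 = 2.0%, Regimen Y 16/99 = 16.2% → Regimen Y
Stage II: Protocol Alpha 34/59 = 57.6%, Regimen Y 28/42 = 66.7% → Regimen Y
Stage III: Protocol Alpha 11/35 = 31.4%, Regimen Y 7/18 = 38.9% → Regimen Y
Stage I: Protocol Alpha 9/13 = 69.2%, Regimen Y 5/6 = 83.3% → Regimen Y
Overall: Protocol Alpha 56/207 = 27.1%, Regimen Y 56/165 = 33.9% → Regimen Y
Regimen Y wins overall and in every disease group — no reversal.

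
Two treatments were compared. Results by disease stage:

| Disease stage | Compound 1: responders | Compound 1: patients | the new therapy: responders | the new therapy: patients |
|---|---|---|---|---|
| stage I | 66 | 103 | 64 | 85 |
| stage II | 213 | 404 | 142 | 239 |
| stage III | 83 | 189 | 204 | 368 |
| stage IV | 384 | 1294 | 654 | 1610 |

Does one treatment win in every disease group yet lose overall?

No

Stage I: Compound 1 66/103 = 64.1%, the new therapy 64/85 = 75.3% → the new therapy
Stage II: Compound 1 213/404 = 52.7%, the new therapy 142/239 = 59.4% → the new therapy
Stage III: Compound 1 83/189 = 43.9%, the new therapy 204/368 = 55.4% → the new therapy
Stage IV: Compound 1 384/1294 = 29.7%, the new therapy 654/1610 = 40.6% → the new therapy
Overall: Compound 1 746/1990 = 37.5%, the new therapy 1064/2302 = 46.2% → the new therapy
The new therapy wins overall and in every disease group — no reversal.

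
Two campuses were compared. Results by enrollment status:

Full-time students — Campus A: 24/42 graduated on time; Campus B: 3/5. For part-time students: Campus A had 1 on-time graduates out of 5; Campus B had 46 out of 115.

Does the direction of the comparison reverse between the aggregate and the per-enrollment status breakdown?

Yes

Full-time: Campus A 24/42 = 57.1%, Campus B 3/5 = 60.0% → Campus B
Part-time: Campus A 1/5 = 20.0%, Campus B 46/115 = 40.0% → Campus B
Overall: Campus A 25/47 = 53.2%, Campus B 49/120 = 40.8% → Campus A
Campus B wins each enrollment group but Campus A wins overall — the comparison reverses. Campus B's students skew toward part-time, which has a lower base rate.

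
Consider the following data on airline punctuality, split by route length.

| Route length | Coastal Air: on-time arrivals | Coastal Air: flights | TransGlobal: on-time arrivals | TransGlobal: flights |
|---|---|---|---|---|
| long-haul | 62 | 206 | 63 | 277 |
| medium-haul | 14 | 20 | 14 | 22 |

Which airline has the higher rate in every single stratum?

Long-haul: Coastal Air 62/206 = 30.1%, TransGlobal 63/277 = 22.7% → Coastal Air
Medium-haul: Coastal Air 14/20 = 70.0%, TransGlobal 14/22 = 63.6% → Coastal Air
Coastal Air has the higher rate in both groups.

Coastal Air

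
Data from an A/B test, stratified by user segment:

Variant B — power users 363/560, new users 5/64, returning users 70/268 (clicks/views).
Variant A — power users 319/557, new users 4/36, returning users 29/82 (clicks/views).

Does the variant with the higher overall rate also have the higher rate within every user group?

No

Power users: Variant B 363/560 = 64.8%, Variant A 319/557 = 57.3% → Variant B
New users: Variant B 5/64 = 7.8%, Variant A 4/36 = 11.1% → Variant A
Returning users: Variant B 70/268 = 26.1%, Variant A 29/82 = 35.4% → Variant A
Overall: Variant B 438/892 = 49.1%, Variant A 352/675 = 52.1% → Variant A
Neither sweeps: Variant B wins 1 of 3 groups, Variant A wins 2. Variant A wins overall but not every group — no Simpson reversal.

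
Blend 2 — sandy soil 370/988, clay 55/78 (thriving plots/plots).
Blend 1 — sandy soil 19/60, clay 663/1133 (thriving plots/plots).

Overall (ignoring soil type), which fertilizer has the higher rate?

Blend 1

Sandy soil: Blend 2 370/988 = 37.4%, Blend 1 19/60 = 31.7% → Blend 2
Clay: Blend 2 55/78 = 70.5%, Blend 1 663/1133 = 58.5% → Blend 2
Overall: Blend 2 425/1066 = 39.9%, Blend 1 682/1193 = 57.2% → Blend 1
(Blend 2 wins every soil group but Blend 1 wins overall — Blend 2's plots skew toward the low-rate sandy soil group.)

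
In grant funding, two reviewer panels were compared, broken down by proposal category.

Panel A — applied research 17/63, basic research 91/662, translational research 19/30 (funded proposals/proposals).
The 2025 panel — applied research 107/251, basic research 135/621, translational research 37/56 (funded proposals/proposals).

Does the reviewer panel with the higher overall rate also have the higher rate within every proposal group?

Applied research: Panel A 17/63 = 27.0%, the 2025 panel 107/251 = 42.6% → the 2025 panel
Basic research: Panel A 91/662 = 13.7%, the 2025 panel 135/621 = 21.7% → the 2025 panel
Translational research: Panel A 19/30 = 63.3%, the 2025 panel 37/56 = 66.1% → the 2025 panel
Overall: Panel A 127/755 = 16.8%, the 2025 panel 279/928 = 30.1% → the 2025 panel
The 2025 panel wins overall and in every proposal group — no reversal.

Yes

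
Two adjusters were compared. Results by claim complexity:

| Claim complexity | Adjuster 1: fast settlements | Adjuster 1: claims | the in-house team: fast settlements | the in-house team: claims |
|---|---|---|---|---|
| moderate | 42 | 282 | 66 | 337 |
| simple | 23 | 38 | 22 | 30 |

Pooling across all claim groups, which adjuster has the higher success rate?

the in-house team

Moderate: Adjuster 1 42/282 = 14.9%, the in-house team 66/337 = 19.6% → the in-house team
Simple: Adjuster 1 23/38 = 60.5%, the in-house team 22/30 = 73.3% → the in-house team
Overall: Adjuster 1 65/320 = 20.3%, the in-house team 88/367 = 24.0% → the in-house team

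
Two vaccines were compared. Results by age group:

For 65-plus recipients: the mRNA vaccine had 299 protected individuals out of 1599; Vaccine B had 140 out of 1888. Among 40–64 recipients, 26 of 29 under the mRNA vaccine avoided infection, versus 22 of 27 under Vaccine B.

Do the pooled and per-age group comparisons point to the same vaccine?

65-plus: the mRNA vaccine 299/1599 = 18.7%, Vaccine B 140/1888 = 7.4% → the mRNA vaccine
40–64: the mRNA vaccine 26/29 = 89.7%, Vaccine B 22/27 = 81.5% → the mRNA vaccine
Overall: the mRNA vaccine 325/1628 = 20.0%, Vaccine B 162/1915 = 8.5% → the mRNA vaccine
The mRNA vaccine wins overall and in every age group — no reversal.

Yes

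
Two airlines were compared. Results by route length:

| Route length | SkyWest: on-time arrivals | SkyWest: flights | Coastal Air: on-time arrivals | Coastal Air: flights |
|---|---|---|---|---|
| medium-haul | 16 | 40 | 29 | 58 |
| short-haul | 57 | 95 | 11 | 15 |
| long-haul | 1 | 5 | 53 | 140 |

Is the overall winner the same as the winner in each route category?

No

Medium-haul: SkyWest 16/40 = 40.0%, Coastal Air 29/58 = 50.0% → Coastal Air
Short-haul: SkyWest 57/95 = 60.0%, Coastal Air 11/15 = 73.3% → Coastal Air
Long-haul: SkyWest 1/5 = 20.0%, Coastal Air 53/140 = 37.9% → Coastal Air
Overall: SkyWest 74/140 = 52.9%, Coastal Air 93/213 = 43.7% → SkyWest
Coastal Air wins each route group but SkyWest wins overall — the comparison reverses. Coastal Air's flights skew toward long-haul, which has a lower base rate.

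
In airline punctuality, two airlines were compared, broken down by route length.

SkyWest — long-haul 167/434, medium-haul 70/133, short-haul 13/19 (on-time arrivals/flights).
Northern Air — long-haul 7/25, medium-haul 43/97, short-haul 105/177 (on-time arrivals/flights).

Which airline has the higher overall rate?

Long-haul: SkyWest 167/434 = 38.5%, Northern Air 7/25 = 28.0% → SkyWest
Medium-haul: SkyWest 70/133 = 52.6%, Northern Air 43/97 = 44.3% → SkyWest
Short-haul: SkyWest 13/19 = 68.4%, Northern Air 105/177 = 59.3% → SkyWest
Overall: SkyWest 250/586 = 42.7%, Northern Air 155/299 = 51.8% → Northern Air
(SkyWest wins every route group but Northern Air wins overall — SkyWest's flights skew toward the low-rate long-haul group.)

Northern Air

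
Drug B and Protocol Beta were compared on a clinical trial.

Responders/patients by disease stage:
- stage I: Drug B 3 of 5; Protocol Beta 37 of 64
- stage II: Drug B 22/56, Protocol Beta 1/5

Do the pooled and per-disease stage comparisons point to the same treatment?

Stage I: Drug B 3/5 = 60.0%, Protocol Beta 37/64 = 57.8% → Drug B
Stage II: Drug B 22/56 = 39.3%, Protocol Beta 1/5 = 20.0% → Drug B
Overall: Drug B 25/61 = 41.0%, Protocol Beta 38/69 = 55.1% → Protocol Beta
Drug B wins each disease group but Protocol Beta wins overall — the comparison reverses. Drug B's patients skew toward stage II, which has a lower base rate.

No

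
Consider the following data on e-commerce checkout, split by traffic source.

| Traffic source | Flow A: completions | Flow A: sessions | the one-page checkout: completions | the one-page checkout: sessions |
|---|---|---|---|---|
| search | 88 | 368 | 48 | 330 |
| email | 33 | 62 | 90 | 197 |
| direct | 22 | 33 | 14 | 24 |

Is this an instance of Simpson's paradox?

No

Search: Flow A 88/368 = 23.9%, the one-page checkout 48/330 = 14.5% → Flow A
Email: Flow A 33/62 = 53.2%, the one-page checkout 90/197 = 45.7% → Flow A
Direct: Flow A 22/33 = 66.7%, the one-page checkout 14/24 = 58.3% → Flow A
Overall: Flow A 143/463 = 30.9%, the one-page checkout 152/551 = 27.6% → Flow A
Flow A wins overall and in every traffic group — no reversal.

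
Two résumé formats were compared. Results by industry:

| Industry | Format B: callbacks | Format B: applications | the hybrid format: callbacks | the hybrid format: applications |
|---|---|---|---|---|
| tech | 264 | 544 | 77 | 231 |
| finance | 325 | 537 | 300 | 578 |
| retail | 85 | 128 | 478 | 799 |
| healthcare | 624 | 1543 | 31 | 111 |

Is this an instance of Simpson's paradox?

Yes

Tech: Format B 264/544 = 48.5%, the hybrid format 77/231 = 33.3% → Format B
Finance: Format B 325/537 = 60.5%, the hybrid format 300/578 = 51.9% → Format B
Retail: Format B 85/128 = 66.4%, the hybrid format 478/799 = 59.8% → Format B
Healthcare: Format B 624/1543 = 40.4%, the hybrid format 31/111 = 27.9% → Format B
Overall: Format B 1298/2752 = 47.2%, the hybrid format 886/1719 = 51.5% → the hybrid format
Format B wins each industry group but the hybrid format wins overall — the comparison reverses. Format B's applications skew toward healthcare, which has a lower base rate.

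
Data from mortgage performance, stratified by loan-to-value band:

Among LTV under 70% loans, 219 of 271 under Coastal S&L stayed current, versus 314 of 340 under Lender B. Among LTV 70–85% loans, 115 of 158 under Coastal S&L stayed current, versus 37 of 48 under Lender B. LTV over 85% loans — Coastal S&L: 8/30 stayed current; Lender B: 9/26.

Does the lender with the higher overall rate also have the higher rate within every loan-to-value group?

LTV under 70%: Coastal S&L 219/271 = 80.8%, Lender B 314/340 = 92.4% → Lender B
LTV 70–85%: Coastal S&L 115/158 = 72.8%, Lender B 37/48 = 77.1% → Lender B
LTV over 85%: Coastal S&L 8/30 = 26.7%, Lender B 9/26 = 34.6% → Lender B
Overall: Coastal S&L 342/459 = 74.5%, Lender B 360/414 = 87.0% → Lender B
Lender B wins overall and in every loan-to-value group — no reversal.

Yes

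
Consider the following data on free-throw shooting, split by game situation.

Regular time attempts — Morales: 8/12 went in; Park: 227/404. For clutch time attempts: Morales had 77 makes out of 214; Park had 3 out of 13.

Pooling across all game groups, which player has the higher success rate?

Regular time: Morales 8/12 = 66.7%, Park 227/404 = 56.2% → Morales
Clutch time: Morales 77/214 = 36.0%, Park 3/13 = 23.1% → Morales
Overall: Morales 85/226 = 37.6%, Park 230/417 = 55.2% → Park
(Morales wins every game group but Park wins overall — Morales's attempts skew toward the low-rate clutch time group.)

Park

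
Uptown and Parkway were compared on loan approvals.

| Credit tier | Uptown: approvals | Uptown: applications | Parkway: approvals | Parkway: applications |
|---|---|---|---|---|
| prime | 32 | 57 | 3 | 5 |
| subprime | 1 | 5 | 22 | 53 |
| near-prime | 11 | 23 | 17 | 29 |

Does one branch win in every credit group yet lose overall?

Prime: Uptown 32/57 = 56.1%, Parkway 3/5 = 60.0% → Parkway
Subprime: Uptown 1/5 = 20.0%, Parkway 22/53 = 41.5% → Parkway
Near-prime: Uptown 11/23 = 47.8%, Parkway 17/29 = 58.6% → Parkway
Overall: Uptown 44/85 = 51.8%, Parkway 42/87 = 48.3% → Uptown
Parkway wins each credit group but Uptown wins overall — the comparison reverses. Parkway's applications skew toward subprime, which has a lower base rate.

Yes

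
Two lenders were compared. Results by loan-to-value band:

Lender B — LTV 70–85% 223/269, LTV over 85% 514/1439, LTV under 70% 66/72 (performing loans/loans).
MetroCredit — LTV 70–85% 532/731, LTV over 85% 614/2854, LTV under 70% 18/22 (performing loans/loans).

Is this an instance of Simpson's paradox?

No

LTV 70–85%: Lender B 223/269 = 82.9%, MetroCredit 532/731 = 72.8% → Lender B
LTV over 85%: Lender B 514/1439 = 35.7%, MetroCredit 614/2854 = 21.5% → Lender B
LTV under 70%: Lender B 66/72 = 91.7%, MetroCredit 18/22 = 81.8% → Lender B
Overall: Lender B 803/1780 = 45.1%, MetroCredit 1164/3607 = 32.3% → Lender B
Lender B wins overall and in every loan-to-value group — no reversal.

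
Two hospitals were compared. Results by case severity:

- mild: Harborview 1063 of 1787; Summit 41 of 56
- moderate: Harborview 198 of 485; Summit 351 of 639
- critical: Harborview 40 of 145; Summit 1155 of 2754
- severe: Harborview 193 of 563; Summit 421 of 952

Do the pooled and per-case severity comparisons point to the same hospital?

No

Mild: Harborview 1063/1787 = 59.5%, Summit 41/56 = 73.2% → Summit
Moderate: Harborview 198/485 = 40.8%, Summit 351/639 = 54.9% → Summit
Critical: Harborview 40/145 = 27.6%, Summit 1155/2754 = 41.9% → Summit
Severe: Harborview 193/563 = 34.3%, Summit 421/952 = 44.2% → Summit
Overall: Harborview 1494/2980 = 50.1%, Summit 1968/4401 = 44.7% → Harborview
Summit wins each case group but Harborview wins overall — the comparison reverses. Summit's patients skew toward critical, which has a lower base rate.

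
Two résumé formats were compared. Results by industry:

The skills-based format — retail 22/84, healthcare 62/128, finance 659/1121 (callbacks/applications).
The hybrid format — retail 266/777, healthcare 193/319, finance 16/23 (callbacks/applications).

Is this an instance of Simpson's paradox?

Yes

Retail: the skills-based format 22/84 = 26.2%, the hybrid format 266/777 = 34.2% → the hybrid format
Healthcare: the skills-based format 62/128 = 48.4%, the hybrid format 193/319 = 60.5% → the hybrid format
Finance: the skills-based format 659/1121 = 58.8%, the hybrid format 16/23 = 69.6% → the hybrid format
Overall: the skills-based format 743/1333 = 55.7%, the hybrid format 475/1119 = 42.4% → the skills-based format
The hybrid format wins each industry group but the skills-based format wins overall — the comparison reverses. The hybrid format's applications skew toward retail, which has a lower base rate.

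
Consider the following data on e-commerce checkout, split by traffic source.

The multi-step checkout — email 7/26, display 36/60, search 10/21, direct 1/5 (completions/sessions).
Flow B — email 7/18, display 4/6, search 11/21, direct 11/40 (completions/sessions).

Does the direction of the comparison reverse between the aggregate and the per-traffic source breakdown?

Yes

Email: the multi-step checkout 7/26 = 26.9%, Flow B 7/18 = 38.9% → Flow B
Display: the multi-step checkout 36/60 = 60.0%, Flow B 4/6 = 66.7% → Flow B
Search: the multi-step checkout 10/21 = 47.6%, Flow B 11/21 = 52.4% → Flow B
Direct: the multi-step checkout 1/5 = 20.0%, Flow B 11/40 = 27.5% → Flow B
Overall: the multi-step checkout 54/112 = 48.2%, Flow B 33/85 = 38.8% → the multi-step checkout
Flow B wins each traffic group but the multi-step checkout wins overall — the comparison reverses. Flow B's sessions skew toward direct, which has a lower base rate.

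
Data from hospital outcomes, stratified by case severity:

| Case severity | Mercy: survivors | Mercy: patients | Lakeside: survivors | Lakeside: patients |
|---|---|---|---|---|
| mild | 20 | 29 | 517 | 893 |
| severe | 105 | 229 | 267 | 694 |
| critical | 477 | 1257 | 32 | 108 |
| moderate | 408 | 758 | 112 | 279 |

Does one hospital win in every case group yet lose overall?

Mild: Mercy 20/29 = 69.0%, Lakeside 517/893 = 57.9% → Mercy
Severe: Mercy 105/229 = 45.9%, Lakeside 267/694 = 38.5% → Mercy
Critical: Mercy 477/1257 = 37.9%, Lakeside 32/108 = 29.6% → Mercy
Moderate: Mercy 408/758 = 53.8%, Lakeside 112/279 = 40.1% → Mercy
Overall: Mercy 1010/2273 = 44.4%, Lakeside 928/1974 = 47.0% → Lakeside
Mercy wins each case group but Lakeside wins overall — the comparison reverses. Mercy's patients skew toward critical, which has a lower base rate.

Yes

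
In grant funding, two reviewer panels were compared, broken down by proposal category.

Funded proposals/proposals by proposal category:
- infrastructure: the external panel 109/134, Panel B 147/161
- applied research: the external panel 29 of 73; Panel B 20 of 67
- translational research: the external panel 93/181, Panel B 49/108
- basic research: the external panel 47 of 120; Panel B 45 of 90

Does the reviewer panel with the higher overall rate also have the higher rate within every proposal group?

No

Infrastructure: the external panel 109/134 = 81.3%, Panel B 147/161 = 91.3% → Panel B
Applied research: the external panel 29/73 = 39.7%, Panel B 20/67 = 29.9% → the external panel
Translational research: the external panel 93/181 = 51.4%, Panel B 49/108 = 45.4% → the external panel
Basic research: the external panel 47/120 = 39.2%, Panel B 45/90 = 50.0% → Panel B
Overall: the external panel 278/508 = 54.7%, Panel B 261/426 = 61.3% → Panel B
Neither sweeps: the external panel wins 2 of 4 groups, Panel B wins 2. Panel B wins overall but not every group — no Simpson reversal.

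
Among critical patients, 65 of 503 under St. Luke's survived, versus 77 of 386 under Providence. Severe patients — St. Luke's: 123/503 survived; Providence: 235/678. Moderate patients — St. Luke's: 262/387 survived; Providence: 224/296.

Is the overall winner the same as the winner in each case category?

Yes

Critical: St. Luke's 65/503 = 12.9%, Providence 77/386 = 19.9% → Providence
Severe: St. Luke's 123/503 = 24.5%, Providence 235/678 = 34.7% → Providence
Moderate: St. Luke's 262/387 = 67.7%, Providence 224/296 = 75.7% → Providence
Overall: St. Luke's 450/1393 = 32.3%, Providence 536/1360 = 39.4% → Providence
Providence wins overall and in every case group — no reversal.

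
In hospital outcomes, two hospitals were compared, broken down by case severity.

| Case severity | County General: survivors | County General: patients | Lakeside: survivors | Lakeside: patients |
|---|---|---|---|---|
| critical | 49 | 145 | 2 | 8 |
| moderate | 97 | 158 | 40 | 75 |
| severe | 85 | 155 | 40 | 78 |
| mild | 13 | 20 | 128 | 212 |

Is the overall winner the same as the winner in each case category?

No

Critical: County General 49/145 = 33.8%, Lakeside 2/8 = 25.0% → County General
Moderate: County General 97/158 = 61.4%, Lakeside 40/75 = 53.3% → County General
Severe: County General 85/155 = 54.8%, Lakeside 40/78 = 51.3% → County General
Mild: County General 13/20 = 65.0%, Lakeside 128/212 = 60.4% → County General
Overall: County General 244/478 = 51.0%, Lakeside 210/373 = 56.3% → Lakeside
County General wins each case group but Lakeside wins overall — the comparison reverses. County General's patients skew toward critical, which has a lower base rate.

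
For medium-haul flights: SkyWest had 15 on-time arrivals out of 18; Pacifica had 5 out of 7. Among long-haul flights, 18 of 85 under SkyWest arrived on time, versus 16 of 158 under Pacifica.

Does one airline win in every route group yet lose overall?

No

Medium-haul: SkyWest 15/18 = 83.3%, Pacifica 5/7 = 71.4% → SkyWest
Long-haul: SkyWest 18/85 = 21.2%, Pacifica 16/158 = 10.1% → SkyWest
Overall: SkyWest 33/103 = 32.0%, Pacifica 21/165 = 12.7% → SkyWest
SkyWest wins overall and in every route group — no reversal.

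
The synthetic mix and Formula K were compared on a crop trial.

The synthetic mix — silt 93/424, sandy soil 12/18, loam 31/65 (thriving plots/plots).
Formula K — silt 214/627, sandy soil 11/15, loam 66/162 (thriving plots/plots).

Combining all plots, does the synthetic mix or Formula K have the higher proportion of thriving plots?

Formula K

Silt: the synthetic mix 93/424 = 21.9%, Formula K 214/627 = 34.1% → Formula K
Sandy soil: the synthetic mix 12/18 = 66.7%, Formula K 11/15 = 73.3% → Formula K
Loam: the synthetic mix 31/65 = 47.7%, Formula K 66/162 = 40.7% → the synthetic mix
Overall: the synthetic mix 136/507 = 26.8%, Formula K 291/804 = 36.2% → Formula K
(Neither sweeps every soil group, but Formula K has the higher pooled rate.)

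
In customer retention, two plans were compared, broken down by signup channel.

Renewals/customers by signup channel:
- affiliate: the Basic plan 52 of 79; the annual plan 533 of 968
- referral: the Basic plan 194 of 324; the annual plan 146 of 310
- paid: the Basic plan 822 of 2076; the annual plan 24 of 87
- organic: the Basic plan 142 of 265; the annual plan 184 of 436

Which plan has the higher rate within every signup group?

the Basic plan

Affiliate: the Basic plan 52/79 = 65.8%, the annual plan 533/968 = 55.1% → the Basic plan
Referral: the Basic plan 194/324 = 59.9%, the annual plan 146/310 = 47.1% → the Basic plan
Paid: the Basic plan 822/2076 = 39.6%, the annual plan 24/87 = 27.6% → the Basic plan
Organic: the Basic plan 142/265 = 53.6%, the annual plan 184/436 = 42.2% → the Basic plan
The Basic plan has the higher rate in all 4 groups.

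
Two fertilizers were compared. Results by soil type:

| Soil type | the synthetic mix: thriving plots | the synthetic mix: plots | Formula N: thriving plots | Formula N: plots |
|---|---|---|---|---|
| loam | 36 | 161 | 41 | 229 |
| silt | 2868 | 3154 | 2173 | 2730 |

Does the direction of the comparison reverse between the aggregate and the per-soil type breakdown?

Loam: the synthetic mix 36/161 = 22.4%, Formula N 41/229 = 17.9% → the synthetic mix
Silt: the synthetic mix 2868/3154 = 90.9%, Formula N 2173/2730 = 79.6% → the synthetic mix
Overall: the synthetic mix 2904/3315 = 87.6%, Formula N 2214/2959 = 74.8% → the synthetic mix
The synthetic mix wins overall and in every soil group — no reversal.

No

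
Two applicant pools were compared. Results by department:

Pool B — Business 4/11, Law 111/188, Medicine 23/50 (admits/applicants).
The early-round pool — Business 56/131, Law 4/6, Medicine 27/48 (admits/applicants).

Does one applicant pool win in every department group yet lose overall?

Yes

Business: Pool B 4/11 = 36.4%, the early-round pool 56/131 = 42.7% → the early-round pool
Law: Pool B 111/188 = 59.0%, the early-round pool 4/6 = 66.7% → the early-round pool
Medicine: Pool B 23/50 = 46.0%, the early-round pool 27/48 = 56.2% → the early-round pool
Overall: Pool B 138/249 = 55.4%, the early-round pool 87/185 = 47.0% → Pool B
The early-round pool wins each department group but Pool B wins overall — the comparison reverses. The early-round pool's applicants skew toward Business, which has a lower base rate.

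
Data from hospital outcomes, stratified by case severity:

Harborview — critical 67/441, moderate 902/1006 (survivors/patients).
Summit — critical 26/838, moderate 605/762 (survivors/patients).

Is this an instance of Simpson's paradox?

Critical: Harborview 67/441 = 15.2%, Summit 26/838 = 3.1% → Harborview
Moderate: Harborview 902/1006 = 89.7%, Summit 605/762 = 79.4% → Harborview
Overall: Harborview 969/1447 = 67.0%, Summit 631/1600 = 39.4% → Harborview
Harborview wins overall and in every case group — no reversal.

No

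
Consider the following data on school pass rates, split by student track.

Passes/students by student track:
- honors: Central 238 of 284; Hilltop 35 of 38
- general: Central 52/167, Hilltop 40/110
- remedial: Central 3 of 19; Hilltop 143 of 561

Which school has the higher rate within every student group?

Hilltop

Honors: Central 238/284 = 83.8%, Hilltop 35/38 = 92.1% → Hilltop
General: Central 52/167 = 31.1%, Hilltop 40/110 = 36.4% → Hilltop
Remedial: Central 3/19 = 15.8%, Hilltop 143/561 = 25.5% → Hilltop
Hilltop has the higher rate in all 3 groups.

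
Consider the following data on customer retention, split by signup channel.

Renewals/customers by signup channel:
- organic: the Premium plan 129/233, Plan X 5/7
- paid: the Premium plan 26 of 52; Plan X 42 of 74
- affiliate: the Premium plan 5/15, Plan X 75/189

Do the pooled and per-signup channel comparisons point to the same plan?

No

Organic: the Premium plan 129/233 = 55.4%, Plan X 5/7 = 71.4% → Plan X
Paid: the Premium plan 26/52 = 50.0%, Plan X 42/74 = 56.8% → Plan X
Affiliate: the Premium plan 5/15 = 33.3%, Plan X 75/189 = 39.7% → Plan X
Overall: the Premium plan 160/300 = 53.3%, Plan X 122/270 = 45.2% → the Premium plan
Plan X wins each signup group but the Premium plan wins overall — the comparison reverses. Plan X's customers skew toward affiliate, which has a lower base rate.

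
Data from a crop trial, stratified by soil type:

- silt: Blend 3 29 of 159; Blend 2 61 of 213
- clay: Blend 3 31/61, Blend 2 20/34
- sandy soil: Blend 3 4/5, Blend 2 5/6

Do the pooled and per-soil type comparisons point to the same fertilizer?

Yes

Silt: Blend 3 29/159 = 18.2%, Blend 2 61/213 = 28.6% → Blend 2
Clay: Blend 3 31/61 = 50.8%, Blend 2 20/34 = 58.8% → Blend 2
Sandy soil: Blend 3 4/5 = 80.0%, Blend 2 5/6 = 83.3% → Blend 2
Overall: Blend 3 64/225 = 28.4%, Blend 2 86/253 = 34.0% → Blend 2
Blend 2 wins overall and in every soil group — no reversal.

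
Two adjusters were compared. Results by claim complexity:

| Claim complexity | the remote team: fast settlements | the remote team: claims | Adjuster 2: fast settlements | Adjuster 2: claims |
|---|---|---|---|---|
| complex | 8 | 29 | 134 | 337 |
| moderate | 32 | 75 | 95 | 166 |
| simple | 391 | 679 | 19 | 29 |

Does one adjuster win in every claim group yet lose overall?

Yes

Complex: the remote team 8/29 = 27.6%, Adjuster 2 134/337 = 39.8% → Adjuster 2
Moderate: the remote team 32/75 = 42.7%, Adjuster 2 95/166 = 57.2% → Adjuster 2
Simple: the remote team 391/679 = 57.6%, Adjuster 2 19/29 = 65.5% → Adjuster 2
Overall: the remote team 431/783 = 55.0%, Adjuster 2 248/532 = 46.6% → the remote team
Adjuster 2 wins each claim group but the remote team wins overall — the comparison reverses. Adjuster 2's claims skew toward complex, which has a lower base rate.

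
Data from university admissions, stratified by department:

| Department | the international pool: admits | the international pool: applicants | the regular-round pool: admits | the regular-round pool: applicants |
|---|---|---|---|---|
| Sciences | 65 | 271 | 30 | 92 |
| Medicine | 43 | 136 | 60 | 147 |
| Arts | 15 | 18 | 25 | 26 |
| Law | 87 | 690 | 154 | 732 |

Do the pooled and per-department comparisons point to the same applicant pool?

Yes

Sciences: the international pool 65/271 = 24.0%, the regular-round pool 30/92 = 32.6% → the regular-round pool
Medicine: the international pool 43/136 = 31.6%, the regular-round pool 60/147 = 40.8% → the regular-round pool
Arts: the international pool 15/18 = 83.3%, the regular-round pool 25/26 = 96.2% → the regular-round pool
Law: the international pool 87/690 = 12.6%, the regular-round pool 154/732 = 21.0% → the regular-round pool
Overall: the international pool 210/1115 = 18.8%, the regular-round pool 269/997 = 27.0% → the regular-round pool
The regular-round pool wins overall and in every department group — no reversal.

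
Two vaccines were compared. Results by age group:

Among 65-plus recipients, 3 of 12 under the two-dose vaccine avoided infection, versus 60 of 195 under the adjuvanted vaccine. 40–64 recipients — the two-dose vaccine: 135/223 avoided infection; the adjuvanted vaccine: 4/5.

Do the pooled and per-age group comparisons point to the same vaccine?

65-plus: the two-dose vaccine 3/12 = 25.0%, the adjuvanted vaccine 60/195 = 30.8% → the adjuvanted vaccine
40–64: the two-dose vaccine 135/223 = 60.5%, the adjuvanted vaccine 4/5 = 80.0% → the adjuvanted vaccine
Overall: the two-dose vaccine 138/235 = 58.7%, the adjuvanted vaccine 64/200 = 32.0% → the two-dose vaccine
The adjuvanted vaccine wins each age group but the two-dose vaccine wins overall — the comparison reverses. The adjuvanted vaccine's recipients skew toward 65-plus, which has a lower base rate.

No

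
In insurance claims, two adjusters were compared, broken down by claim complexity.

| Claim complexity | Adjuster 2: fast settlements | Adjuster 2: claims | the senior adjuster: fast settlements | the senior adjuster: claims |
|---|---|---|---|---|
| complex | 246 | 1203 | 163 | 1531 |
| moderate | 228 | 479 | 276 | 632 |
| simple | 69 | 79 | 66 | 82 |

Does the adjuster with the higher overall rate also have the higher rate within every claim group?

Yes

Complex: Adjuster 2 246/1203 = 20.4%, the senior adjuster 163/1531 = 10.6% → Adjuster 2
Moderate: Adjuster 2 228/479 = 47.6%, the senior adjuster 276/632 = 43.7% → Adjuster 2
Simple: Adjuster 2 69/79 = 87.3%, the senior adjuster 66/82 = 80.5% → Adjuster 2
Overall: Adjuster 2 543/1761 = 30.8%, the senior adjuster 505/2245 = 22.5% → Adjuster 2
Adjuster 2 wins overall and in every claim group — no reversal.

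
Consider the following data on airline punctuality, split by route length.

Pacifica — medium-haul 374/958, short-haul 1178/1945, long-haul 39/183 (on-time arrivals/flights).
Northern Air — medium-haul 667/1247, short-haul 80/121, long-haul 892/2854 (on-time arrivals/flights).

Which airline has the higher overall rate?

Medium-haul: Pacifica 374/958 = 39.0%, Northern Air 667/1247 = 53.5% → Northern Air
Short-haul: Pacifica 1178/1945 = 60.6%, Northern Air 80/121 = 66.1% → Northern Air
Long-haul: Pacifica 39/183 = 21.3%, Northern Air 892/2854 = 31.3% → Northern Air
Overall: Pacifica 1591/3086 = 51.6%, Northern Air 1639/4222 = 38.8% → Pacifica
(Northern Air wins every route group but Pacifica wins overall — Northern Air's flights skew toward the low-rate long-haul group.)

Pacifica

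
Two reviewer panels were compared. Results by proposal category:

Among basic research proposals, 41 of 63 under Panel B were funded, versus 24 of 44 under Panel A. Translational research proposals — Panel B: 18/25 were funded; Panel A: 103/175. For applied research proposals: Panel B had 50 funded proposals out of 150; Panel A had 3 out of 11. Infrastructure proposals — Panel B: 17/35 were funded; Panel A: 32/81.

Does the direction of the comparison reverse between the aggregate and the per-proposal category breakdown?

Yes

Basic research: Panel B 41/63 = 65.1%, Panel A 24/44 = 54.5% → Panel B
Translational research: Panel B 18/25 = 72.0%, Panel A 103/175 = 58.9% → Panel B
Applied research: Panel B 50/150 = 33.3%, Panel A 3/11 = 27.3% → Panel B
Infrastructure: Panel B 17/35 = 48.6%, Panel A 32/81 = 39.5% → Panel B
Overall: Panel B 126/273 = 46.2%, Panel A 162/311 = 52.1% → Panel A
Panel B wins each proposal group but Panel A wins overall — the comparison reverses. Panel B's proposals skew toward applied research, which has a lower base rate.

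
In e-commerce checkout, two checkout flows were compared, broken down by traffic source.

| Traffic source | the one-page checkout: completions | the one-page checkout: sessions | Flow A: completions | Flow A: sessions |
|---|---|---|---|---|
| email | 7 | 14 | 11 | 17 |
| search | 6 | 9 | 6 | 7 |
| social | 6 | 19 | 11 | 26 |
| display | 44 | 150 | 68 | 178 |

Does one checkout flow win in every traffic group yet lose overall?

No

Email: the one-page checkout 7/14 = 50.0%, Flow A 11/17 = 64.7% → Flow A
Search: the one-page checkout 6/9 = 66.7%, Flow A 6/7 = 85.7% → Flow A
Social: the one-page checkout 6/19 = 31.6%, Flow A 11/26 = 42.3% → Flow A
Display: the one-page checkout 44/150 = 29.3%, Flow A 68/178 = 38.2% → Flow A
Overall: the one-page checkout 63/192 = 32.8%, Flow A 96/228 = 42.1% → Flow A
Flow A wins overall and in every traffic group — no reversal.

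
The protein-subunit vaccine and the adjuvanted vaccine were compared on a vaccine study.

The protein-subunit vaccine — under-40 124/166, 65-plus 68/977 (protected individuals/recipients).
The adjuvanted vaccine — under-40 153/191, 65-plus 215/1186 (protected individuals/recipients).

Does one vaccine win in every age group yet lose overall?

No

Under-40: the protein-subunit vaccine 124/166 = 74.7%, the adjuvanted vaccine 153/191 = 80.1% → the adjuvanted vaccine
65-plus: the protein-subunit vaccine 68/977 = 7.0%, the adjuvanted vaccine 215/1186 = 18.1% → the adjuvanted vaccine
Overall: the protein-subunit vaccine 192/1143 = 16.8%, the adjuvanted vaccine 368/1377 = 26.7% → the adjuvanted vaccine
The adjuvanted vaccine wins overall and in every age group — no reversal.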